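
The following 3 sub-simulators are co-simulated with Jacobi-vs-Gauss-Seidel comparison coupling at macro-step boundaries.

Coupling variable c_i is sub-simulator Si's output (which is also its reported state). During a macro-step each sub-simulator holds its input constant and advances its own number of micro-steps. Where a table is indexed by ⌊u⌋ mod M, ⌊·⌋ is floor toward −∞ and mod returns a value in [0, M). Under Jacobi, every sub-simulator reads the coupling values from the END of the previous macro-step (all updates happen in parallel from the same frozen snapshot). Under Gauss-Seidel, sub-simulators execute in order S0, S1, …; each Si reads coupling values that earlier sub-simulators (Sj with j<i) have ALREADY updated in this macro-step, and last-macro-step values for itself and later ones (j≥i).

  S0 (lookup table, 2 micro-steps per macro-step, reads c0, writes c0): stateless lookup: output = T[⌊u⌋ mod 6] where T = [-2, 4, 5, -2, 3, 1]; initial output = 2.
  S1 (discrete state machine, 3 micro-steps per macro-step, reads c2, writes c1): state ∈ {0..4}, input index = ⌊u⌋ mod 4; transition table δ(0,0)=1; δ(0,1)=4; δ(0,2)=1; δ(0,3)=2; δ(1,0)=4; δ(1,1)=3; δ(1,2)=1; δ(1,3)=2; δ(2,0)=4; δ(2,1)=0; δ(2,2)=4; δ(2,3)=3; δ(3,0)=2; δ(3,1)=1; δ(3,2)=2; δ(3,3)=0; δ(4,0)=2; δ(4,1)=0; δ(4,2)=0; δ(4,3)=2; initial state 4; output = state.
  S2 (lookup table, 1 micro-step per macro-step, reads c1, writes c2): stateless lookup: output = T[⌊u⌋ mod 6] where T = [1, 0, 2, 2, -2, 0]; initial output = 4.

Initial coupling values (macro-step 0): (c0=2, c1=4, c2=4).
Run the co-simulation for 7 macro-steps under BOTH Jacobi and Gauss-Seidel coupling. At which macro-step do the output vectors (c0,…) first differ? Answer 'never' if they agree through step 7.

first divergence at macro-step: 1

[Jacobi] macro 1: S0 reads c0=2 → after 2×micro: 5; S1 reads c2=4 → after 3×micro: 2; S2 reads c1=4 → after 1×micro: -2 ⇒ (c0=5, c1=2, c2=-2)
[Jacobi] macro 2: S0 reads c0=5 → after 2×micro: 1; S1 reads c2=-2 → after 3×micro: 1; S2 reads c1=2 → after 1×micro: 2 ⇒ (c0=1, c1=1, c2=2)
[Jacobi] macro 3: S0 reads c0=1 → after 2×micro: 4; S1 reads c2=2 → after 3×micro: 1; S2 reads c1=1 → after 1×micro: 0 ⇒ (c0=4, c1=1, c2=0)
[Jacobi] macro 4: S0 reads c0=4 → after 2×micro: 3; S1 reads c2=0 → after 3×micro: 4; S2 reads c1=1 → after 1×micro: 0 ⇒ (c0=3, c1=4, c2=0)
[Jacobi] macro 5: S0 reads c0=3 → after 2×micro: -2; S1 reads c2=0 → after 3×micro: 2; S2 reads c1=4 → after 1×micro: -2 ⇒ (c0=-2, c1=2, c2=-2)
[Jacobi] macro 6: S0 reads c0=-2 → after 2×micro: 3; S1 reads c2=-2 → after 3×micro: 1; S2 reads c1=2 → after 1×micro: 2 ⇒ (c0=3, c1=1, c2=2)
[Jacobi] macro 7: S0 reads c0=3 → after 2×micro: -2; S1 reads c2=2 → after 3×micro: 1; S2 reads c1=1 → after 1×micro: 0 ⇒ (c0=-2, c1=1, c2=0)
[Gauss-Seidel] macro 1: S0 reads c0=2 → after 2×micro: 5; S1 reads c2=4 → after 3×micro: 2; S2 reads c1=2 → after 1×micro: 2 ⇒ (c0=5, c1=2, c2=2)
[Gauss-Seidel] macro 2: S0 reads c0=5 → after 2×micro: 1; S1 reads c2=2 → after 3×micro: 1; S2 reads c1=1 → after 1×micro: 0 ⇒ (c0=1, c1=1, c2=0)
[Gauss-Seidel] macro 3: S0 reads c0=1 → after 2×micro: 4; S1 reads c2=0 → after 3×micro: 4; S2 reads c1=4 → after 1×micro: -2 ⇒ (c0=4, c1=4, c2=-2)
[Gauss-Seidel] macro 4: S0 reads c0=4 → after 2×micro: 3; S1 reads c2=-2 → after 3×micro: 1; S2 reads c1=1 → after 1×micro: 0 ⇒ (c0=3, c1=1, c2=0)
[Gauss-Seidel] macro 5: S0 reads c0=3 → after 2×micro: -2; S1 reads c2=0 → after 3×micro: 4; S2 reads c1=4 → after 1×micro: -2 ⇒ (c0=-2, c1=4, c2=-2)
[Gauss-Seidel] macro 6: S0 reads c0=-2 → after 2×micro: 3; S1 reads c2=-2 → after 3×micro: 1; S2 reads c1=1 → after 1×micro: 0 ⇒ (c0=3, c1=1, c2=0)
[Gauss-Seidel] macro 7: S0 reads c0=3 → after 2×micro: -2; S1 reads c2=0 → after 3×micro: 4; S2 reads c1=4 → after 1×micro: -2 ⇒ (c0=-2, c1=4, c2=-2)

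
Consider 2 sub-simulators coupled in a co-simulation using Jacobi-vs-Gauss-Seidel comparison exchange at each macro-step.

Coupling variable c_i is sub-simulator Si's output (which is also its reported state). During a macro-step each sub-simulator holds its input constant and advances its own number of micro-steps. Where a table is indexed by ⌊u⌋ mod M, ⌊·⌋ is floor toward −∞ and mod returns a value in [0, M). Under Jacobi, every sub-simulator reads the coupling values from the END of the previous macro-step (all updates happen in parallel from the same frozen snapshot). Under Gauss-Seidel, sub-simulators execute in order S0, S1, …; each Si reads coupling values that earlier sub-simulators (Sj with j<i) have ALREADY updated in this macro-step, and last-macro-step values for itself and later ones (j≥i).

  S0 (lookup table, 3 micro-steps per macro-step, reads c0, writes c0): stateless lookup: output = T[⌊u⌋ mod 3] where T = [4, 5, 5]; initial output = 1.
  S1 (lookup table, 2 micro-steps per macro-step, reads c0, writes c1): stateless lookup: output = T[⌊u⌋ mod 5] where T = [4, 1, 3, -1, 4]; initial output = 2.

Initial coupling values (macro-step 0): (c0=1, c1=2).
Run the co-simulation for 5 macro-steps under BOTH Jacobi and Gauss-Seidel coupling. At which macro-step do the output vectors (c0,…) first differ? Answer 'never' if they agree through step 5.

first divergence at macro-step: 1

[Jacobi] macro 1: S0 reads c0=1 → after 3×micro: 5; S1 reads c0=1 → after 2×micro: 1 ⇒ (c0=5, c1=1)
[Jacobi] macro 2: S0 reads c0=5 → after 3×micro: 5; S1 reads c0=5 → after 2×micro: 4 ⇒ (c0=5, c1=4)
[Jacobi] macro 3: S0 reads c0=5 → after 3×micro: 5; S1 reads c0=5 → after 2×micro: 4 ⇒ (c0=5, c1=4)
[Jacobi] macro 4: S0 reads c0=5 → after 3×micro: 5; S1 reads c0=5 → after 2×micro: 4 ⇒ (c0=5, c1=4)
[Jacobi] macro 5: S0 reads c0=5 → after 3×micro: 5; S1 reads c0=5 → after 2×micro: 4 ⇒ (c0=5, c1=4)
[Gauss-Seidel] macro 1: S0 reads c0=1 → after 3×micro: 5; S1 reads c0=5 → after 2×micro: 4 ⇒ (c0=5, c1=4)
[Gauss-Seidel] macro 2: S0 reads c0=5 → after 3×micro: 5; S1 reads c0=5 → after 2×micro: 4 ⇒ (c0=5, c1=4)
[Gauss-Seidel] macro 3: S0 reads c0=5 → after 3×micro: 5; S1 reads c0=5 → after 2×micro: 4 ⇒ (c0=5, c1=4)
[Gauss-Seidel] macro 4: S0 reads c0=5 → after 3×micro: 5; S1 reads c0=5 → after 2×micro: 4 ⇒ (c0=5, c1=4)
[Gauss-Seidel] macro 5: S0 reads c0=5 → after 3×micro: 5; S1 reads c0=5 → after 2×micro: 4 ⇒ (c0=5, c1=4)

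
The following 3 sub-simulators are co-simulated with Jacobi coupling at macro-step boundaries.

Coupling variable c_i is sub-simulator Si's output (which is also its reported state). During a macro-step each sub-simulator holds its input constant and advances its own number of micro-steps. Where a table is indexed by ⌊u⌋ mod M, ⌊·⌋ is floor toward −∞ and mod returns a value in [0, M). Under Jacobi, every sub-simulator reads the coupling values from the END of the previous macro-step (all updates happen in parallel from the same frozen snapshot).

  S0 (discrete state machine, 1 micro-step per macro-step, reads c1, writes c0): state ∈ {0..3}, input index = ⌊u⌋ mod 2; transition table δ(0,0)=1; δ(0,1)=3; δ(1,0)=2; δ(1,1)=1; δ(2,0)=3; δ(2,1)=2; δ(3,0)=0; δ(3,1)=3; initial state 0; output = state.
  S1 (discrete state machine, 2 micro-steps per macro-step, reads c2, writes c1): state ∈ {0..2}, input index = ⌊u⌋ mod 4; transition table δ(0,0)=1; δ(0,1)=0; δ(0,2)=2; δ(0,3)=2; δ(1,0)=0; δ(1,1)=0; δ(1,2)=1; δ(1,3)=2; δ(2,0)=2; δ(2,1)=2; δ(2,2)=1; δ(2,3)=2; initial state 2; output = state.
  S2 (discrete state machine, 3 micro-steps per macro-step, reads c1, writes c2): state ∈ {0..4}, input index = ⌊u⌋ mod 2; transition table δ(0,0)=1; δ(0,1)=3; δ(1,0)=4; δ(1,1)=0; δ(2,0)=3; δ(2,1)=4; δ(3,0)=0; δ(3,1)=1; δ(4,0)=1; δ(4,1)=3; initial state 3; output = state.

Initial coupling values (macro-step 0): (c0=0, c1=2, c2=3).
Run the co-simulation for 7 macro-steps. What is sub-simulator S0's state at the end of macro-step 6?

S0 state at macro-step 6 = 2

macro 1: S0 reads c1=2 → after 1×micro: 1; S1 reads c2=3 → after 2×micro: 2; S2 reads c1=2 → after 3×micro: 4 ⇒ (c0=1, c1=2, c2=4)
macro 2: S0 reads c1=2 → after 1×micro: 2; S1 reads c2=4 → after 2×micro: 2; S2 reads c1=2 → after 3×micro: 1 ⇒ (c0=2, c1=2, c2=1)
macro 3: S0 reads c1=2 → after 1×micro: 3; S1 reads c2=1 → after 2×micro: 2; S2 reads c1=2 → after 3×micro: 4 ⇒ (c0=3, c1=2, c2=4)
macro 4: S0 reads c1=2 → after 1×micro: 0; S1 reads c2=4 → after 2×micro: 2; S2 reads c1=2 → after 3×micro: 1 ⇒ (c0=0, c1=2, c2=1)
macro 5: S0 reads c1=2 → after 1×micro: 1; S1 reads c2=1 → after 2×micro: 2; S2 reads c1=2 → after 3×micro: 4 ⇒ (c0=1, c1=2, c2=4)
macro 6: S0 reads c1=2 → after 1×micro: 2; S1 reads c2=4 → after 2×micro: 2; S2 reads c1=2 → after 3×micro: 1 ⇒ (c0=2, c1=2, c2=1)
macro 7: S0 reads c1=2 → after 1×micro: 3; S1 reads c2=1 → after 2×micro: 2; S2 reads c1=2 → after 3×micro: 4 ⇒ (c0=3, c1=2, c2=4)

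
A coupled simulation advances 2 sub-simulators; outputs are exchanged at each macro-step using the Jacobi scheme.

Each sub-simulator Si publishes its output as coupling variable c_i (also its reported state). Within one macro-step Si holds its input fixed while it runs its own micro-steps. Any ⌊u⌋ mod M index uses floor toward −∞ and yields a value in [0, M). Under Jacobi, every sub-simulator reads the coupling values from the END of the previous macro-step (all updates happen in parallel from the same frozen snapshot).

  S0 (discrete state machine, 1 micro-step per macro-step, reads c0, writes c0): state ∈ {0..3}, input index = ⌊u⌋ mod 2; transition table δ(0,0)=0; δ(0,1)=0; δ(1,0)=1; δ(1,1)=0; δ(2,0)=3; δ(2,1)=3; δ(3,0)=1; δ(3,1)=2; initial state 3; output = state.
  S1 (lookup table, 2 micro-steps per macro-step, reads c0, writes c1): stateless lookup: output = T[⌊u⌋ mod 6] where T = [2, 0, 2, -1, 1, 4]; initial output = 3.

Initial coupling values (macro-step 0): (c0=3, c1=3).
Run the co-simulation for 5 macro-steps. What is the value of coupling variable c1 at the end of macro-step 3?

c1 at macro-step 3 = -1

macro 1: S0 reads c0=3 → after 1×micro: 2; S1 reads c0=3 → after 2×micro: -1 ⇒ (c0=2, c1=-1)
macro 2: S0 reads c0=2 → after 1×micro: 3; S1 reads c0=2 → after 2×micro: 2 ⇒ (c0=3, c1=2)
macro 3: S0 reads c0=3 → after 1×micro: 2; S1 reads c0=3 → after 2×micro: -1 ⇒ (c0=2, c1=-1)
macro 4: S0 reads c0=2 → after 1×micro: 3; S1 reads c0=2 → after 2×micro: 2 ⇒ (c0=3, c1=2)
macro 5: S0 reads c0=3 → after 1×micro: 2; S1 reads c0=3 → after 2×micro: -1 ⇒ (c0=2, c1=-1)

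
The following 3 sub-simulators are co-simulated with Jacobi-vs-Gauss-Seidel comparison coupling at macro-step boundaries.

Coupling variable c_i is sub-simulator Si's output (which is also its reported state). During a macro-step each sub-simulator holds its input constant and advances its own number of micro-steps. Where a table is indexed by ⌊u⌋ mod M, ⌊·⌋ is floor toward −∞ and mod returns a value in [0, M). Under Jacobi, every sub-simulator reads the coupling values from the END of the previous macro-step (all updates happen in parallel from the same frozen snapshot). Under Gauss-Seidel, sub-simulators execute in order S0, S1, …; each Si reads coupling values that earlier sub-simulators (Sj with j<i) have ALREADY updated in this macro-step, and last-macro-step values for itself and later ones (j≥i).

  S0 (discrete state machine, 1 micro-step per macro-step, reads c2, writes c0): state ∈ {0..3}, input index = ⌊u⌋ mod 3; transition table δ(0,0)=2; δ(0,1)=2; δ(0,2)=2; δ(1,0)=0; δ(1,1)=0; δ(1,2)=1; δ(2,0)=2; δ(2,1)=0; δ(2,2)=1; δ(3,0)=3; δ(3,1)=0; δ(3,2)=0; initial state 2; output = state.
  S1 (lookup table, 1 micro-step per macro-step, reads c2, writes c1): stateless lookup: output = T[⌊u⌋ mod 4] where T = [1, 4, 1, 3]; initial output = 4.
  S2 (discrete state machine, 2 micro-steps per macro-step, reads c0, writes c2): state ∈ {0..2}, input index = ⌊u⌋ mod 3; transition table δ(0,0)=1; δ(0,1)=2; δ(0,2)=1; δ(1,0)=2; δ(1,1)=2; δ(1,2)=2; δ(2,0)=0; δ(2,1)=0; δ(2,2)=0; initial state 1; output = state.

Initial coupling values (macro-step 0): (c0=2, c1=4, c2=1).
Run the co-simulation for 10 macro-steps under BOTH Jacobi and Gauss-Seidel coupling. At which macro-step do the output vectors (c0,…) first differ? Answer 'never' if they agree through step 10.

[Jacobi] macro 1: S0 reads c2=1 → after 1×micro: 0; S1 reads c2=1 → after 1×micro: 4; S2 reads c0=2 → after 2×micro: 0 ⇒ (c0=0, c1=4, c2=0)
[Jacobi] macro 2: S0 reads c2=0 → after 1×micro: 2; S1 reads c2=0 → after 1×micro: 1; S2 reads c0=0 → after 2×micro: 2 ⇒ (c0=2, c1=1, c2=2)
[Jacobi] macro 3: S0 reads c2=2 → after 1×micro: 1; S1 reads c2=2 → after 1×micro: 1; S2 reads c0=2 → after 2×micro: 1 ⇒ (c0=1, c1=1, c2=1)
[Jacobi] macro 4: S0 reads c2=1 → after 1×micro: 0; S1 reads c2=1 → after 1×micro: 4; S2 reads c0=1 → after 2×micro: 0 ⇒ (c0=0, c1=4, c2=0)
[Jacobi] macro 5: S0 reads c2=0 → after 1×micro: 2; S1 reads c2=0 → after 1×micro: 1; S2 reads c0=0 → after 2×micro: 2 ⇒ (c0=2, c1=1, c2=2)
[Jacobi] macro 6: S0 reads c2=2 → after 1×micro: 1; S1 reads c2=2 → after 1×micro: 1; S2 reads c0=2 → after 2×micro: 1 ⇒ (c0=1, c1=1, c2=1)
[Jacobi] macro 7: S0 reads c2=1 → after 1×micro: 0; S1 reads c2=1 → after 1×micro: 4; S2 reads c0=1 → after 2×micro: 0 ⇒ (c0=0, c1=4, c2=0)
[Jacobi] macro 8: S0 reads c2=0 → after 1×micro: 2; S1 reads c2=0 → after 1×micro: 1; S2 reads c0=0 → after 2×micro: 2 ⇒ (c0=2, c1=1, c2=2)
[Jacobi] macro 9: S0 reads c2=2 → after 1×micro: 1; S1 reads c2=2 → after 1×micro: 1; S2 reads c0=2 → after 2×micro: 1 ⇒ (c0=1, c1=1, c2=1)
[Jacobi] macro 10: S0 reads c2=1 → after 1×micro: 0; S1 reads c2=1 → after 1×micro: 4; S2 reads c0=1 → after 2×micro: 0 ⇒ (c0=0, c1=4, c2=0)
[Gauss-Seidel] macro 1: S0 reads c2=1 → after 1×micro: 0; S1 reads c2=1 → after 1×micro: 4; S2 reads c0=0 → after 2×micro: 0 ⇒ (c0=0, c1=4, c2=0)
[Gauss-Seidel] macro 2: S0 reads c2=0 → after 1×micro: 2; S1 reads c2=0 → after 1×micro: 1; S2 reads c0=2 → after 2×micro: 2 ⇒ (c0=2, c1=1, c2=2)
[Gauss-Seidel] macro 3: S0 reads c2=2 → after 1×micro: 1; S1 reads c2=2 → after 1×micro: 1; S2 reads c0=1 → after 2×micro: 2 ⇒ (c0=1, c1=1, c2=2)
[Gauss-Seidel] macro 4: S0 reads c2=2 → after 1×micro: 1; S1 reads c2=2 → after 1×micro: 1; S2 reads c0=1 → after 2×micro: 2 ⇒ (c0=1, c1=1, c2=2)
[Gauss-Seidel] macro 5: S0 reads c2=2 → after 1×micro: 1; S1 reads c2=2 → after 1×micro: 1; S2 reads c0=1 → after 2×micro: 2 ⇒ (c0=1, c1=1, c2=2)
[Gauss-Seidel] macro 6: S0 reads c2=2 → after 1×micro: 1; S1 reads c2=2 → after 1×micro: 1; S2 reads c0=1 → after 2×micro: 2 ⇒ (c0=1, c1=1, c2=2)
[Gauss-Seidel] macro 7: S0 reads c2=2 → after 1×micro: 1; S1 reads c2=2 → after 1×micro: 1; S2 reads c0=1 → after 2×micro: 2 ⇒ (c0=1, c1=1, c2=2)
[Gauss-Seidel] macro 8: S0 reads c2=2 → after 1×micro: 1; S1 reads c2=2 → after 1×micro: 1; S2 reads c0=1 → after 2×micro: 2 ⇒ (c0=1, c1=1, c2=2)
[Gauss-Seidel] macro 9: S0 reads c2=2 → after 1×micro: 1; S1 reads c2=2 → after 1×micro: 1; S2 reads c0=1 → after 2×micro: 2 ⇒ (c0=1, c1=1, c2=2)
[Gauss-Seidel] macro 10: S0 reads c2=2 → after 1×micro: 1; S1 reads c2=2 → after 1×micro: 1; S2 reads c0=1 → after 2×micro: 2 ⇒ (c0=1, c1=1, c2=2)

first divergence at macro-step: 3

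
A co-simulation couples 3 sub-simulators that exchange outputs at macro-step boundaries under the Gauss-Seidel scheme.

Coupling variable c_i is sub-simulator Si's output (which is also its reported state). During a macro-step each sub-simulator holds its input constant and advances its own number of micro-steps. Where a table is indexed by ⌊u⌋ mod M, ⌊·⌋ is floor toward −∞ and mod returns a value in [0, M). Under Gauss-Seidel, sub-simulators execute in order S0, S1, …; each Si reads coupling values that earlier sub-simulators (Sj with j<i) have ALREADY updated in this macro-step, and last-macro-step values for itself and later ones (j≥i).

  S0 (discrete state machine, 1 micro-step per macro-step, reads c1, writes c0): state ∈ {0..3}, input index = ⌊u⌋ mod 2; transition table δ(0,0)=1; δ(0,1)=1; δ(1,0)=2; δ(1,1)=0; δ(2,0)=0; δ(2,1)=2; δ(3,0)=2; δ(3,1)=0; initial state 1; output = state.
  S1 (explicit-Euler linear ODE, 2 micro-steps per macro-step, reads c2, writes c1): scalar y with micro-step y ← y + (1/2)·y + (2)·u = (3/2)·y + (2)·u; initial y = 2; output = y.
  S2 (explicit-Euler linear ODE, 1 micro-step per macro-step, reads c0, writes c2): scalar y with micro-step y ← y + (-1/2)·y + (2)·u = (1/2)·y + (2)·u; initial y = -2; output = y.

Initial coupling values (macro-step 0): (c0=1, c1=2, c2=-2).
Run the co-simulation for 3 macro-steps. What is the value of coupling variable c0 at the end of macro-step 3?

c0 at macro-step 3 = 1

macro 1: S0 reads c1=2 → after 1×micro: 2; S1 reads c2=-2 → after 2×micro: -11/2; S2 reads c0=2 → after 1×micro: 3 ⇒ (c0=2, c1=-11/2, c2=3)
macro 2: S0 reads c1=-11/2 → after 1×micro: 0; S1 reads c2=3 → after 2×micro: 21/8; S2 reads c0=0 → after 1×micro: 3/2 ⇒ (c0=0, c1=21/8, c2=3/2)
macro 3: S0 reads c1=21/8 → after 1×micro: 1; S1 reads c2=3/2 → after 2×micro: 429/32; S2 reads c0=1 → after 1×micro: 11/4 ⇒ (c0=1, c1=429/32, c2=11/4)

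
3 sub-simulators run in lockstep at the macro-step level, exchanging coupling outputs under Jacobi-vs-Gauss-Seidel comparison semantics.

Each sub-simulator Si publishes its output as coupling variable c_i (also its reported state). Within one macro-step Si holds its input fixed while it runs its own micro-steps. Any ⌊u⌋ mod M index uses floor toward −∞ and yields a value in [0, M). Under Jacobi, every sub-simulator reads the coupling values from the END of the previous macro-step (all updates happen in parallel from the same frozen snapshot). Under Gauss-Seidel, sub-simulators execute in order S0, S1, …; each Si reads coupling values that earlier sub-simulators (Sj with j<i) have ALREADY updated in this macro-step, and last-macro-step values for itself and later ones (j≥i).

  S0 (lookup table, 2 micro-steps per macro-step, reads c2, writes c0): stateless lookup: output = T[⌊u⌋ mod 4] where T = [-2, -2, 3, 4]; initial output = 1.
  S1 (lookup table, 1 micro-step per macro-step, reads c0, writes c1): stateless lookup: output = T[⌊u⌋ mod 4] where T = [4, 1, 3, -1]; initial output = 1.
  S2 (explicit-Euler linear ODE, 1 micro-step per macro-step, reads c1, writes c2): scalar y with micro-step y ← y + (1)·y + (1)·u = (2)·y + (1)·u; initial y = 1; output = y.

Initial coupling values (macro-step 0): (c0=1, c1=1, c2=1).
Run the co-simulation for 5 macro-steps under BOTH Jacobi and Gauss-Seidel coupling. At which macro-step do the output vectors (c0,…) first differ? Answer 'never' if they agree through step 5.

first divergence at macro-step: 1

[Jacobi] macro 1: S0 reads c2=1 → after 2×micro: -2; S1 reads c0=1 → after 1×micro: 1; S2 reads c1=1 → after 1×micro: 3 ⇒ (c0=-2, c1=1, c2=3)
[Jacobi] macro 2: S0 reads c2=3 → after 2×micro: 4; S1 reads c0=-2 → after 1×micro: 3; S2 reads c1=1 → after 1×micro: 7 ⇒ (c0=4, c1=3, c2=7)
[Jacobi] macro 3: S0 reads c2=7 → after 2×micro: 4; S1 reads c0=4 → after 1×micro: 4; S2 reads c1=3 → after 1×micro: 17 ⇒ (c0=4, c1=4, c2=17)
[Jacobi] macro 4: S0 reads c2=17 → after 2×micro: -2; S1 reads c0=4 → after 1×micro: 4; S2 reads c1=4 → after 1×micro: 38 ⇒ (c0=-2, c1=4, c2=38)
[Jacobi] macro 5: S0 reads c2=38 → after 2×micro: 3; S1 reads c0=-2 → after 1×micro: 3; S2 reads c1=4 → after 1×micro: 80 ⇒ (c0=3, c1=3, c2=80)
[Gauss-Seidel] macro 1: S0 reads c2=1 → after 2×micro: -2; S1 reads c0=-2 → after 1×micro: 3; S2 reads c1=3 → after 1×micro: 5 ⇒ (c0=-2, c1=3, c2=5)
[Gauss-Seidel] macro 2: S0 reads c2=5 → after 2×micro: -2; S1 reads c0=-2 → after 1×micro: 3; S2 reads c1=3 → after 1×micro: 13 ⇒ (c0=-2, c1=3, c2=13)
[Gauss-Seidel] macro 3: S0 reads c2=13 → after 2×micro: -2; S1 reads c0=-2 → after 1×micro: 3; S2 reads c1=3 → after 1×micro: 29 ⇒ (c0=-2, c1=3, c2=29)
[Gauss-Seidel] macro 4: S0 reads c2=29 → after 2×micro: -2; S1 reads c0=-2 → after 1×micro: 3; S2 reads c1=3 → after 1×micro: 61 ⇒ (c0=-2, c1=3, c2=61)
[Gauss-Seidel] macro 5: S0 reads c2=61 → after 2×micro: -2; S1 reads c0=-2 → after 1×micro: 3; S2 reads c1=3 → after 1×micro: 125 ⇒ (c0=-2, c1=3, c2=125)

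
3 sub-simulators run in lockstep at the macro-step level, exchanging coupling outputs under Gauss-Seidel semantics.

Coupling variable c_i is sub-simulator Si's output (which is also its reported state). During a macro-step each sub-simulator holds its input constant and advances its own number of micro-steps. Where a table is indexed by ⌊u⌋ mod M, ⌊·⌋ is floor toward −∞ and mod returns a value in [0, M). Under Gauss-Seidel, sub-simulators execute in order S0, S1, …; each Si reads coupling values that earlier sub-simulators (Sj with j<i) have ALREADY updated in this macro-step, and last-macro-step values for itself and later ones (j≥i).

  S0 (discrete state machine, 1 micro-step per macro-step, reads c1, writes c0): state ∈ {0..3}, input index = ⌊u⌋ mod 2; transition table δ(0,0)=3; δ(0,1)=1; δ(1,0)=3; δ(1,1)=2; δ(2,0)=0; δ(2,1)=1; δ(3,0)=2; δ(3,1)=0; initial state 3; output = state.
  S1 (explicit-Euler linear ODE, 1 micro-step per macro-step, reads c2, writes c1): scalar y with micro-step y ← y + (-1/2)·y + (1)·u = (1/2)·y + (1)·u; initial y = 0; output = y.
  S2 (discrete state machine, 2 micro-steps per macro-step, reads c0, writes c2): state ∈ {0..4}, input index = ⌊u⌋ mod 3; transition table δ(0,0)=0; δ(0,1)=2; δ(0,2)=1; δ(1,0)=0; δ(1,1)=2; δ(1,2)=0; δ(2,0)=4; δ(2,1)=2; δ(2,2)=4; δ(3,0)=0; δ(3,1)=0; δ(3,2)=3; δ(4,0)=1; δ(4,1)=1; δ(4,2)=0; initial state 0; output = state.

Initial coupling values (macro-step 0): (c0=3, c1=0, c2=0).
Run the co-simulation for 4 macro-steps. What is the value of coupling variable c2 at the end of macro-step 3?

macro 1: S0 reads c1=0 → after 1×micro: 2; S1 reads c2=0 → after 1×micro: 0; S2 reads c0=2 → after 2×micro: 0 ⇒ (c0=2, c1=0, c2=0)
macro 2: S0 reads c1=0 → after 1×micro: 0; S1 reads c2=0 → after 1×micro: 0; S2 reads c0=0 → after 2×micro: 0 ⇒ (c0=0, c1=0, c2=0)
macro 3: S0 reads c1=0 → after 1×micro: 3; S1 reads c2=0 → after 1×micro: 0; S2 reads c0=3 → after 2×micro: 0 ⇒ (c0=3, c1=0, c2=0)
macro 4: S0 reads c1=0 → after 1×micro: 2; S1 reads c2=0 → after 1×micro: 0; S2 reads c0=2 → after 2×micro: 0 ⇒ (c0=2, c1=0, c2=0)

c2 at macro-step 3 = 0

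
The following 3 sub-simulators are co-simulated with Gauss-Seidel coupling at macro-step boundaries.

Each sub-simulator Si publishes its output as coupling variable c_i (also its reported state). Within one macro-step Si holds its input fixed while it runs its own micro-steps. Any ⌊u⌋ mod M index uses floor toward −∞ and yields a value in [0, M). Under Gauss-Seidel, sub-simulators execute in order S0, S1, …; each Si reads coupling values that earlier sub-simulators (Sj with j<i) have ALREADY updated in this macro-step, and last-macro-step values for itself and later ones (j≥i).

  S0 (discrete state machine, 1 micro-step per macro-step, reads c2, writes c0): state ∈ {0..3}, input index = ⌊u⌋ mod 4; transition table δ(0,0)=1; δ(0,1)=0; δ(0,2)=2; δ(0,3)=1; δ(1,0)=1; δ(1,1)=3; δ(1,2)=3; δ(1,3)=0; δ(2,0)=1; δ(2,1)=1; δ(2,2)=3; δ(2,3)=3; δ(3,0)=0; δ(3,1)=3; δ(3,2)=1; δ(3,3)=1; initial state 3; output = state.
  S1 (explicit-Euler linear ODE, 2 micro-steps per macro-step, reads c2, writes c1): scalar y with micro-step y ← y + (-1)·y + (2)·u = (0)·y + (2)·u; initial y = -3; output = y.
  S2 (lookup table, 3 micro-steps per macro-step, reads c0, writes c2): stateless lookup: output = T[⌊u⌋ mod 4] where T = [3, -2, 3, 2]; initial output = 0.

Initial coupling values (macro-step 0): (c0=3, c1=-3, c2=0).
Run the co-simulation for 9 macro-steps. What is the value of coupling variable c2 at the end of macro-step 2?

c2 at macro-step 2 = -2

macro 1: S0 reads c2=0 → after 1×micro: 0; S1 reads c2=0 → after 2×micro: 0; S2 reads c0=0 → after 3×micro: 3 ⇒ (c0=0, c1=0, c2=3)
macro 2: S0 reads c2=3 → after 1×micro: 1; S1 reads c2=3 → after 2×micro: 6; S2 reads c0=1 → after 3×micro: -2 ⇒ (c0=1, c1=6, c2=-2)
macro 3: S0 reads c2=-2 → after 1×micro: 3; S1 reads c2=-2 → after 2×micro: -4; S2 reads c0=3 → after 3×micro: 2 ⇒ (c0=3, c1=-4, c2=2)
macro 4: S0 reads c2=2 → after 1×micro: 1; S1 reads c2=2 → after 2×micro: 4; S2 reads c0=1 → after 3×micro: -2 ⇒ (c0=1, c1=4, c2=-2)
macro 5: S0 reads c2=-2 → after 1×micro: 3; S1 reads c2=-2 → after 2×micro: -4; S2 reads c0=3 → after 3×micro: 2 ⇒ (c0=3, c1=-4, c2=2)
macro 6: S0 reads c2=2 → after 1×micro: 1; S1 reads c2=2 → after 2×micro: 4; S2 reads c0=1 → after 3×micro: -2 ⇒ (c0=1, c1=4, c2=-2)
macro 7: S0 reads c2=-2 → after 1×micro: 3; S1 reads c2=-2 → after 2×micro: -4; S2 reads c0=3 → after 3×micro: 2 ⇒ (c0=3, c1=-4, c2=2)
macro 8: S0 reads c2=2 → after 1×micro: 1; S1 reads c2=2 → after 2×micro: 4; S2 reads c0=1 → after 3×micro: -2 ⇒ (c0=1, c1=4, c2=-2)
macro 9: S0 reads c2=-2 → after 1×micro: 3; S1 reads c2=-2 → after 2×micro: -4; S2 reads c0=3 → after 3×micro: 2 ⇒ (c0=3, c1=-4, c2=2)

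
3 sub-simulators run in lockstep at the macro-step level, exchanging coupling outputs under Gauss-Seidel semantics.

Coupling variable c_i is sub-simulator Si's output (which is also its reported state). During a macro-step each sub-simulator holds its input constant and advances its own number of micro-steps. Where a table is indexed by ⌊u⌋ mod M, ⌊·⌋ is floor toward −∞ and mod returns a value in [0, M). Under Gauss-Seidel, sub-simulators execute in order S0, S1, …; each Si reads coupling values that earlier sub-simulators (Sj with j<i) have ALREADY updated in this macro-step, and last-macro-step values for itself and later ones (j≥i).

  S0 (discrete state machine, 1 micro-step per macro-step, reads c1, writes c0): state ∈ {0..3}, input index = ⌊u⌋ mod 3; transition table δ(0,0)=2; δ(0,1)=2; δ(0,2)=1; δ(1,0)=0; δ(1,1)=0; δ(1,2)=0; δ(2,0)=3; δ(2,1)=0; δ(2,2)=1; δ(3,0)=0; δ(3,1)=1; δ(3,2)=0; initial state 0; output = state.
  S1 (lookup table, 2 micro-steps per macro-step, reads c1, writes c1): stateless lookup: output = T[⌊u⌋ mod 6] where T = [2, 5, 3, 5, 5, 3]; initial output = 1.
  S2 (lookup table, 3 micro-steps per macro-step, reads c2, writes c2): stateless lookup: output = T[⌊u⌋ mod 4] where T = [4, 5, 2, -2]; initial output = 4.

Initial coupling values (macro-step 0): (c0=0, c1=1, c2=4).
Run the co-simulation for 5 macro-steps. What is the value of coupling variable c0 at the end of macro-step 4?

macro 1: S0 reads c1=1 → after 1×micro: 2; S1 reads c1=1 → after 2×micro: 5; S2 reads c2=4 → after 3×micro: 4 ⇒ (c0=2, c1=5, c2=4)
macro 2: S0 reads c1=5 → after 1×micro: 1; S1 reads c1=5 → after 2×micro: 3; S2 reads c2=4 → after 3×micro: 4 ⇒ (c0=1, c1=3, c2=4)
macro 3: S0 reads c1=3 → after 1×micro: 0; S1 reads c1=3 → after 2×micro: 5; S2 reads c2=4 → after 3×micro: 4 ⇒ (c0=0, c1=5, c2=4)
macro 4: S0 reads c1=5 → after 1×micro: 1; S1 reads c1=5 → after 2×micro: 3; S2 reads c2=4 → after 3×micro: 4 ⇒ (c0=1, c1=3, c2=4)
macro 5: S0 reads c1=3 → after 1×micro: 0; S1 reads c1=3 → after 2×micro: 5; S2 reads c2=4 → after 3×micro: 4 ⇒ (c0=0, c1=5, c2=4)

c0 at macro-step 4 = 1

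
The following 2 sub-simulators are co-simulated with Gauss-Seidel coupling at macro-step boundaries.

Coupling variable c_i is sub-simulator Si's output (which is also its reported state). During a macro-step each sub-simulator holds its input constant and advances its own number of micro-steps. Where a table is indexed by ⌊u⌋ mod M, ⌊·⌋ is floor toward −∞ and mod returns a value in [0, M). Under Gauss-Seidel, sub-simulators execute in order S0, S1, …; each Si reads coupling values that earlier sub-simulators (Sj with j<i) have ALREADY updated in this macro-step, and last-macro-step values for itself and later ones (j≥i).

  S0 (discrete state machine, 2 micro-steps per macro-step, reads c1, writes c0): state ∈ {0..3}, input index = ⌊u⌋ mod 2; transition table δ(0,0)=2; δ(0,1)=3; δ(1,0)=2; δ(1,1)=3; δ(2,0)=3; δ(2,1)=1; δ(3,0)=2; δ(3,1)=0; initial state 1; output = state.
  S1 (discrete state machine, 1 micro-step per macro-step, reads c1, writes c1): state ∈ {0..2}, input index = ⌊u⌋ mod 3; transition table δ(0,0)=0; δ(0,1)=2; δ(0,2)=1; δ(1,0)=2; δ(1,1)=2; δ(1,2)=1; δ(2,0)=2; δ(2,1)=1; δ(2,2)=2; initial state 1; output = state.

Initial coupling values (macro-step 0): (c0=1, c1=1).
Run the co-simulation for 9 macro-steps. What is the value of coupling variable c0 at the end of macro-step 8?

macro 1: S0 reads c1=1 → after 2×micro: 0; S1 reads c1=1 → after 1×micro: 2 ⇒ (c0=0, c1=2)
macro 2: S0 reads c1=2 → after 2×micro: 3; S1 reads c1=2 → after 1×micro: 2 ⇒ (c0=3, c1=2)
macro 3: S0 reads c1=2 → after 2×micro: 3; S1 reads c1=2 → after 1×micro: 2 ⇒ (c0=3, c1=2)
macro 4: S0 reads c1=2 → after 2×micro: 3; S1 reads c1=2 → after 1×micro: 2 ⇒ (c0=3, c1=2)
macro 5: S0 reads c1=2 → after 2×micro: 3; S1 reads c1=2 → after 1×micro: 2 ⇒ (c0=3, c1=2)
macro 6: S0 reads c1=2 → after 2×micro: 3; S1 reads c1=2 → after 1×micro: 2 ⇒ (c0=3, c1=2)
macro 7: S0 reads c1=2 → after 2×micro: 3; S1 reads c1=2 → after 1×micro: 2 ⇒ (c0=3, c1=2)
macro 8: S0 reads c1=2 → after 2×micro: 3; S1 reads c1=2 → after 1×micro: 2 ⇒ (c0=3, c1=2)
macro 9: S0 reads c1=2 → after 2×micro: 3; S1 reads c1=2 → after 1×micro: 2 ⇒ (c0=3, c1=2)

c0 at macro-step 8 = 3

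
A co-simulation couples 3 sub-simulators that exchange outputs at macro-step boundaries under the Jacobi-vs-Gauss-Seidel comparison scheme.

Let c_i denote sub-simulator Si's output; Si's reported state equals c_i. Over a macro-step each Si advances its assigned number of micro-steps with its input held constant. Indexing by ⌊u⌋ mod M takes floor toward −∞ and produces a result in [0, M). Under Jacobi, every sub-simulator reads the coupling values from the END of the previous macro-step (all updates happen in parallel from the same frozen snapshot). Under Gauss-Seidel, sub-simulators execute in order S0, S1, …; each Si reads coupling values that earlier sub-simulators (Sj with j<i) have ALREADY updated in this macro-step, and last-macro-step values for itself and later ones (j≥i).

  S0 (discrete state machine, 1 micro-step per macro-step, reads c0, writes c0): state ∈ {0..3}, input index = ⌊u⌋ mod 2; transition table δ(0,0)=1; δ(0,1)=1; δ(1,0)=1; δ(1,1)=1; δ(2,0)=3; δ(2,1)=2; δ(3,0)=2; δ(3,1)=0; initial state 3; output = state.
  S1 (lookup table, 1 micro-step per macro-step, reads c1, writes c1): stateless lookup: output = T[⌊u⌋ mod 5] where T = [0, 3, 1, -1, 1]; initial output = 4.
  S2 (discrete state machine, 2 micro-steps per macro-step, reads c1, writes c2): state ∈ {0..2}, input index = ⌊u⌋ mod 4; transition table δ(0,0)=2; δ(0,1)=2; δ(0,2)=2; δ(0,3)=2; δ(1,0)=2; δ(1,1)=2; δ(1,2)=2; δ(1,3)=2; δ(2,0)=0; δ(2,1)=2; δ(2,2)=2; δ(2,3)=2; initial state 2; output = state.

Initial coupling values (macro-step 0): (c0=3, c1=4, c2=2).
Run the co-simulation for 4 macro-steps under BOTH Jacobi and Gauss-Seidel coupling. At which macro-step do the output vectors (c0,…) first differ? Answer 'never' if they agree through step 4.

first divergence at macro-step: never

[Jacobi] macro 1: S0 reads c0=3 → after 1×micro: 0; S1 reads c1=4 → after 1×micro: 1; S2 reads c1=4 → after 2×micro: 2 ⇒ (c0=0, c1=1, c2=2)
[Jacobi] macro 2: S0 reads c0=0 → after 1×micro: 1; S1 reads c1=1 → after 1×micro: 3; S2 reads c1=1 → after 2×micro: 2 ⇒ (c0=1, c1=3, c2=2)
[Jacobi] macro 3: S0 reads c0=1 → after 1×micro: 1; S1 reads c1=3 → after 1×micro: -1; S2 reads c1=3 → after 2×micro: 2 ⇒ (c0=1, c1=-1, c2=2)
[Jacobi] macro 4: S0 reads c0=1 → after 1×micro: 1; S1 reads c1=-1 → after 1×micro: 1; S2 reads c1=-1 → after 2×micro: 2 ⇒ (c0=1, c1=1, c2=2)
[Gauss-Seidel] macro 1: S0 reads c0=3 → after 1×micro: 0; S1 reads c1=4 → after 1×micro: 1; S2 reads c1=1 → after 2×micro: 2 ⇒ (c0=0, c1=1, c2=2)
[Gauss-Seidel] macro 2: S0 reads c0=0 → after 1×micro: 1; S1 reads c1=1 → after 1×micro: 3; S2 reads c1=3 → after 2×micro: 2 ⇒ (c0=1, c1=3, c2=2)
[Gauss-Seidel] macro 3: S0 reads c0=1 → after 1×micro: 1; S1 reads c1=3 → after 1×micro: -1; S2 reads c1=-1 → after 2×micro: 2 ⇒ (c0=1, c1=-1, c2=2)
[Gauss-Seidel] macro 4: S0 reads c0=1 → after 1×micro: 1; S1 reads c1=-1 → after 1×micro: 1; S2 reads c1=1 → after 2×micro: 2 ⇒ (c0=1, c1=1, c2=2)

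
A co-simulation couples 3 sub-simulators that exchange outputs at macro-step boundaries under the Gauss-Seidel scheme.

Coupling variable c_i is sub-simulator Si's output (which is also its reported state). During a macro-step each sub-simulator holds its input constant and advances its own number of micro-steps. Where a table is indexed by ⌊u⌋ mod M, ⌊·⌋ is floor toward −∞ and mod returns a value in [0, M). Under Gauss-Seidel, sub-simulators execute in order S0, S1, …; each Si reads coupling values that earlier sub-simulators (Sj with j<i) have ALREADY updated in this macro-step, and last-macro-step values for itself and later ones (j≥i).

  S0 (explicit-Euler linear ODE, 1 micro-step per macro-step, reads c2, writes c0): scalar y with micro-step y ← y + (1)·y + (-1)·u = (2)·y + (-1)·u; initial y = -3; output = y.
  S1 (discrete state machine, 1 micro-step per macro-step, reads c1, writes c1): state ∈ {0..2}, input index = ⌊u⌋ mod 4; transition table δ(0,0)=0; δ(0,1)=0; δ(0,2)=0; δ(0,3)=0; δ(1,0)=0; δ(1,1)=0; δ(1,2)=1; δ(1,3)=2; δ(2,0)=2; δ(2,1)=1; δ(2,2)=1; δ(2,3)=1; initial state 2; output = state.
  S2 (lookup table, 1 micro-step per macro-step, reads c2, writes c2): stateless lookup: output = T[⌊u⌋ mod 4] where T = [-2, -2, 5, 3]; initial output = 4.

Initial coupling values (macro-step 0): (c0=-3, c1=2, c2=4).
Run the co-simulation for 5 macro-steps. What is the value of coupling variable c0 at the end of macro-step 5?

macro 1: S0 reads c2=4 → after 1×micro: -10; S1 reads c1=2 → after 1×micro: 1; S2 reads c2=4 → after 1×micro: -2 ⇒ (c0=-10, c1=1, c2=-2)
macro 2: S0 reads c2=-2 → after 1×micro: -18; S1 reads c1=1 → after 1×micro: 0; S2 reads c2=-2 → after 1×micro: 5 ⇒ (c0=-18, c1=0, c2=5)
macro 3: S0 reads c2=5 → after 1×micro: -41; S1 reads c1=0 → after 1×micro: 0; S2 reads c2=5 → after 1×micro: -2 ⇒ (c0=-41, c1=0, c2=-2)
macro 4: S0 reads c2=-2 → after 1×micro: -80; S1 reads c1=0 → after 1×micro: 0; S2 reads c2=-2 → after 1×micro: 5 ⇒ (c0=-80, c1=0, c2=5)
macro 5: S0 reads c2=5 → after 1×micro: -165; S1 reads c1=0 → after 1×micro: 0; S2 reads c2=5 → after 1×micro: -2 ⇒ (c0=-165, c1=0, c2=-2)

c0 at macro-step 5 = -165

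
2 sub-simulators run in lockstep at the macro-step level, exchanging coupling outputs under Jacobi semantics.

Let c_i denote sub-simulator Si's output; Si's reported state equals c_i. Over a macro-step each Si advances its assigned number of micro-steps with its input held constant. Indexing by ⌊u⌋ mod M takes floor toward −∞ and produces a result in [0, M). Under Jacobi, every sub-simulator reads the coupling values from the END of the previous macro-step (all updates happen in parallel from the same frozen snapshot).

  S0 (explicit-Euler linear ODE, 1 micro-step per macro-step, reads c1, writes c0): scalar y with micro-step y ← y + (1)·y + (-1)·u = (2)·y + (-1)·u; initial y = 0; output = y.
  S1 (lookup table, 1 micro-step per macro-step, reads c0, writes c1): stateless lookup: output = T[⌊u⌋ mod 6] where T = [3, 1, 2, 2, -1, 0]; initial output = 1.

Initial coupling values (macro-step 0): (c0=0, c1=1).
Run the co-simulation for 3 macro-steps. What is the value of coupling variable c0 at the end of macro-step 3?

c0 at macro-step 3 = -10

macro 1: S0 reads c1=1 → after 1×micro: -1; S1 reads c0=0 → after 1×micro: 3 ⇒ (c0=-1, c1=3)
macro 2: S0 reads c1=3 → after 1×micro: -5; S1 reads c0=-1 → after 1×micro: 0 ⇒ (c0=-5, c1=0)
macro 3: S0 reads c1=0 → after 1×micro: -10; S1 reads c0=-5 → after 1×micro: 1 ⇒ (c0=-10, c1=1)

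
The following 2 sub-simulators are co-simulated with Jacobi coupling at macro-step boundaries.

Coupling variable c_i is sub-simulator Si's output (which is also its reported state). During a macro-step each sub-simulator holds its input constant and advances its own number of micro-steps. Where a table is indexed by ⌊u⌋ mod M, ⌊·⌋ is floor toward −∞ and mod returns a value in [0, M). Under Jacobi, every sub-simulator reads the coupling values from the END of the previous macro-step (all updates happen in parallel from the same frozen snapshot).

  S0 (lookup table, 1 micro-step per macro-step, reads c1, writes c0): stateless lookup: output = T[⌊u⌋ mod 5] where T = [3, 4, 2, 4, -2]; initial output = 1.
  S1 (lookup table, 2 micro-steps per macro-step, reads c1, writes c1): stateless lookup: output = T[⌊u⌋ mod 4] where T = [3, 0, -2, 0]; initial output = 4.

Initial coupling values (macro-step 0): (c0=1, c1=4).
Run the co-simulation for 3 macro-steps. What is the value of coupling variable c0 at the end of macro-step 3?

c0 at macro-step 3 = 3

macro 1: S0 reads c1=4 → after 1×micro: -2; S1 reads c1=4 → after 2×micro: 3 ⇒ (c0=-2, c1=3)
macro 2: S0 reads c1=3 → after 1×micro: 4; S1 reads c1=3 → after 2×micro: 0 ⇒ (c0=4, c1=0)
macro 3: S0 reads c1=0 → after 1×micro: 3; S1 reads c1=0 → after 2×micro: 3 ⇒ (c0=3, c1=3)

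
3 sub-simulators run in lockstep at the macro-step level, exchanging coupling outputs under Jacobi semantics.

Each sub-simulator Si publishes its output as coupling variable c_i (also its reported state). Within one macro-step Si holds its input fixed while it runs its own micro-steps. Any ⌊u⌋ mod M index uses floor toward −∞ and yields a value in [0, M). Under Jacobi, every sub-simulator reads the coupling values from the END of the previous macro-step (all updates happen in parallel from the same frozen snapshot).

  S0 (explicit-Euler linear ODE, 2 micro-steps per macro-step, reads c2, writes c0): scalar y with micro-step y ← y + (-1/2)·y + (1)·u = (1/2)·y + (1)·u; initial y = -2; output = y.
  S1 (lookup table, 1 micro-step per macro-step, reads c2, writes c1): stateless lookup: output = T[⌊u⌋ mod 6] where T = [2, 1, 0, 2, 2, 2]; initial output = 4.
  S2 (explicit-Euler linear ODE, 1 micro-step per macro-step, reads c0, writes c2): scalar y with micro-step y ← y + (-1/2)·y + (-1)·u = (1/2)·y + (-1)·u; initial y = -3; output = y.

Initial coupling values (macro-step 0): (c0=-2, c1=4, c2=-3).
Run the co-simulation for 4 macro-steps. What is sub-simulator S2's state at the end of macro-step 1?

macro 1: S0 reads c2=-3 → after 2×micro: -5; S1 reads c2=-3 → after 1×micro: 2; S2 reads c0=-2 → after 1×micro: 1/2 ⇒ (c0=-5, c1=2, c2=1/2)
macro 2: S0 reads c2=1/2 → after 2×micro: -1/2; S1 reads c2=1/2 → after 1×micro: 2; S2 reads c0=-5 → after 1×micro: 21/4 ⇒ (c0=-1/2, c1=2, c2=21/4)
macro 3: S0 reads c2=21/4 → after 2×micro: 31/4; S1 reads c2=21/4 → after 1×micro: 2; S2 reads c0=-1/2 → after 1×micro: 25/8 ⇒ (c0=31/4, c1=2, c2=25/8)
macro 4: S0 reads c2=25/8 → after 2×micro: 53/8; S1 reads c2=25/8 → after 1×micro: 2; S2 reads c0=31/4 → after 1×micro: -99/16 ⇒ (c0=53/8, c1=2, c2=-99/16)

S2 state at macro-step 1 = 1/2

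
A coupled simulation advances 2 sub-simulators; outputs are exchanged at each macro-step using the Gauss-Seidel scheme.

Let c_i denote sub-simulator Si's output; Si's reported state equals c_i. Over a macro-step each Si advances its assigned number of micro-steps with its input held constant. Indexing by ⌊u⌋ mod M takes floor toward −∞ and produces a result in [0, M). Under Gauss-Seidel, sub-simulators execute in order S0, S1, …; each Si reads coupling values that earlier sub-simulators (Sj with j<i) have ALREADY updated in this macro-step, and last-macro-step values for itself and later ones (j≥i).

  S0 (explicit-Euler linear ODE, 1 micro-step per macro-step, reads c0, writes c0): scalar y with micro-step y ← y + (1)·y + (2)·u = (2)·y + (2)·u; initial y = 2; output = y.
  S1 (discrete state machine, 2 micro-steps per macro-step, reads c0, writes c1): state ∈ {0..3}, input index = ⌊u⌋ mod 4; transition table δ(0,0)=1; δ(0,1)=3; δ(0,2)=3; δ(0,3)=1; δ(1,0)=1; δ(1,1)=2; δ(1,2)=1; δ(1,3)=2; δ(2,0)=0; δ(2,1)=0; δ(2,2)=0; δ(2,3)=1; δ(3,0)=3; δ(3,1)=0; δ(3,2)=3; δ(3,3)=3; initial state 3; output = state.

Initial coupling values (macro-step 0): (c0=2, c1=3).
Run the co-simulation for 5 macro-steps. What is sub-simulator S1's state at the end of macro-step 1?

S1 state at macro-step 1 = 3

macro 1: S0 reads c0=2 → after 1×micro: 8; S1 reads c0=8 → after 2×micro: 3 ⇒ (c0=8, c1=3)
macro 2: S0 reads c0=8 → after 1×micro: 32; S1 reads c0=32 → after 2×micro: 3 ⇒ (c0=32, c1=3)
macro 3: S0 reads c0=32 → after 1×micro: 128; S1 reads c0=128 → after 2×micro: 3 ⇒ (c0=128, c1=3)
macro 4: S0 reads c0=128 → after 1×micro: 512; S1 reads c0=512 → after 2×micro: 3 ⇒ (c0=512, c1=3)
macro 5: S0 reads c0=512 → after 1×micro: 2048; S1 reads c0=2048 → after 2×micro: 3 ⇒ (c0=2048, c1=3)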